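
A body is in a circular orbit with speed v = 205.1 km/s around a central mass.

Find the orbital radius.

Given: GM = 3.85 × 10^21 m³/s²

Convert to SI: v = 205.1 km/s = 205100 m/s.
For a circular orbit, v² = GM / r, so r = GM / v².
r = 3.85e+21 / (205100)² m ≈ 9.152e+10 m = 91.52 Gm.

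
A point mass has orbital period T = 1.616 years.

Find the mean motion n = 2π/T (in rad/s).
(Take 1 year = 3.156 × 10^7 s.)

Convert to SI: T = 1.616 years = 5.1001e+07 s.
n = 2π / T.
n = 2π / 5.1001e+07 s ≈ 1.232e-07 rad/s.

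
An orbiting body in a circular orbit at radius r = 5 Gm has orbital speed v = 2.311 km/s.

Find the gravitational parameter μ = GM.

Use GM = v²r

Convert to SI: r = 5 Gm = 5e+09 m; v = 2.311 km/s = 2311 m/s.
For a circular orbit v² = GM/r, so GM = v² · r.
GM = (2311)² · 5e+09 m³/s² ≈ 2.67e+16 m³/s² = 2.67 × 10^16 m³/s².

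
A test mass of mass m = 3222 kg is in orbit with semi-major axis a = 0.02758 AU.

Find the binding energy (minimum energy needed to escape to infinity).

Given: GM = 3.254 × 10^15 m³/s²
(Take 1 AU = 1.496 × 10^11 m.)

Convert to SI: a = 0.02758 AU = 4.12597e+09 m.
Total orbital energy is E = −GMm/(2a); binding energy is E_bind = −E = GMm/(2a).
E_bind = 3.254e+15 · 3222 / (2 · 4.12597e+09) J ≈ 1.271e+09 J = 1.271 GJ.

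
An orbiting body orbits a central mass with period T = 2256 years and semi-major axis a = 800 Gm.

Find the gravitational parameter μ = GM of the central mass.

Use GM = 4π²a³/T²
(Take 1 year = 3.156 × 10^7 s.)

Convert to SI: T = 2256 years = 7.11994e+10 s; a = 800 Gm = 8e+11 m.
GM = 4π² · a³ / T².
GM = 4π² · (8e+11)³ / (7.11994e+10)² m³/s² ≈ 3.987e+15 m³/s² = 3.987 × 10^15 m³/s².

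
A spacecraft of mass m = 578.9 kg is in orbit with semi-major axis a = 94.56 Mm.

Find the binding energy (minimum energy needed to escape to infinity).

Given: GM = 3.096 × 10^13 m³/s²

Convert to SI: a = 94.56 Mm = 9.456e+07 m.
Total orbital energy is E = −GMm/(2a); binding energy is E_bind = −E = GMm/(2a).
E_bind = 3.096e+13 · 578.9 / (2 · 9.456e+07) J ≈ 9.477e+07 J = 94.77 MJ.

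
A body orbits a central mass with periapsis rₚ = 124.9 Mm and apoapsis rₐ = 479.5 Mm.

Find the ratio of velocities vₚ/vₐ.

Convert to SI: rₚ = 124.9 Mm = 1.249e+08 m; rₐ = 479.5 Mm = 4.795e+08 m.
Conservation of angular momentum gives rₚvₚ = rₐvₐ, so vₚ/vₐ = rₐ/rₚ.
vₚ/vₐ = 4.795e+08 / 1.249e+08 ≈ 3.839.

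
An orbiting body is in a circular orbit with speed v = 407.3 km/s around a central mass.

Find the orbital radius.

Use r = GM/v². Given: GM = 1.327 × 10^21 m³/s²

Convert to SI: v = 407.3 km/s = 407300 m/s.
For a circular orbit, v² = GM / r, so r = GM / v².
r = 1.327e+21 / (407300)² m ≈ 7.999e+09 m = 7.999 Gm.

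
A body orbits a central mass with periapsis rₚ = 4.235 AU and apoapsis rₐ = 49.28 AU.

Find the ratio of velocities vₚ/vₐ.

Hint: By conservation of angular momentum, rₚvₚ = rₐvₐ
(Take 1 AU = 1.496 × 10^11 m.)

Convert to SI: rₚ = 4.235 AU = 6.33556e+11 m; rₐ = 49.28 AU = 7.37229e+12 m.
Conservation of angular momentum gives rₚvₚ = rₐvₐ, so vₚ/vₐ = rₐ/rₚ.
vₚ/vₐ = 7.37229e+12 / 6.33556e+11 ≈ 11.64.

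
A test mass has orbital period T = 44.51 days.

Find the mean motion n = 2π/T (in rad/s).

Convert to SI: T = 44.51 days = 3.84566e+06 s.
n = 2π / T.
n = 2π / 3.84566e+06 s ≈ 1.634e-06 rad/s.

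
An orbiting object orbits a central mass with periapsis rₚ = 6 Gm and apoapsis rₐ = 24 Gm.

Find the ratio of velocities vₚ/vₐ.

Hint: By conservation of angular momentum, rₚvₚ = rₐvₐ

Convert to SI: rₚ = 6 Gm = 6e+09 m; rₐ = 24 Gm = 2.4e+10 m.
Conservation of angular momentum gives rₚvₚ = rₐvₐ, so vₚ/vₐ = rₐ/rₚ.
vₚ/vₐ = 2.4e+10 / 6e+09 ≈ 4.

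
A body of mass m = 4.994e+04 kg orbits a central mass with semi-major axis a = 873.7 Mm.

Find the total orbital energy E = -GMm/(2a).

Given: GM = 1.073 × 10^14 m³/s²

Convert to SI: a = 873.7 Mm = 8.737e+08 m.
E = −GMm / (2a).
E = −1.073e+14 · 4.994e+04 / (2 · 8.737e+08) J ≈ -3.067e+09 J = -3.067 GJ.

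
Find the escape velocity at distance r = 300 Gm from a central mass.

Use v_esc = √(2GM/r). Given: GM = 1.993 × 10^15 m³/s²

Convert to SI: r = 300 Gm = 3e+11 m.
Escape velocity comes from setting total energy to zero: ½v² − GM/r = 0 ⇒ v_esc = √(2GM / r).
v_esc = √(2 · 1.993e+15 / 3e+11) m/s ≈ 115.3 m/s = 115.3 m/s.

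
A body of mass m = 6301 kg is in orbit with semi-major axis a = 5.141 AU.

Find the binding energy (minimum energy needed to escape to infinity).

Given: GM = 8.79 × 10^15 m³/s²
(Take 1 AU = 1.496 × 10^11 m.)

Convert to SI: a = 5.141 AU = 7.69094e+11 m.
Total orbital energy is E = −GMm/(2a); binding energy is E_bind = −E = GMm/(2a).
E_bind = 8.79e+15 · 6301 / (2 · 7.69094e+11) J ≈ 3.601e+07 J = 36.01 MJ.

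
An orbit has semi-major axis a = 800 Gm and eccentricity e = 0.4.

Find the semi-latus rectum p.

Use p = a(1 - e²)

Convert to SI: a = 800 Gm = 8e+11 m.
p = a (1 − e²).
p = 8e+11 · (1 − (0.4)²) = 8e+11 · 0.84 ≈ 6.72e+11 m = 672 Gm.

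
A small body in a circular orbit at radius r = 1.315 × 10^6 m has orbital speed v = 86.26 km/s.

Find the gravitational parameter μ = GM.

Convert to SI: v = 86.26 km/s = 86260 m/s.
For a circular orbit v² = GM/r, so GM = v² · r.
GM = (86260)² · 1.315e+06 m³/s² ≈ 9.785e+15 m³/s² = 9.785 × 10^15 m³/s².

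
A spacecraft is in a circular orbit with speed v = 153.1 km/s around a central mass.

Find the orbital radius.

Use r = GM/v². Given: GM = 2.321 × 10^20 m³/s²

Convert to SI: v = 153.1 km/s = 153100 m/s.
For a circular orbit, v² = GM / r, so r = GM / v².
r = 2.321e+20 / (153100)² m ≈ 9.902e+09 m = 9.902 Gm.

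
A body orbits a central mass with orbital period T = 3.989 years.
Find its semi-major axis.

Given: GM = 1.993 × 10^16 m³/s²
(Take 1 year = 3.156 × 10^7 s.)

Convert to SI: T = 3.989 years = 1.25893e+08 s.
Invert Kepler's third law: a = (GM · T² / (4π²))^(1/3).
Substituting T = 1.25893e+08 s and GM = 1.993e+16 m³/s²:
a = (1.993e+16 · (1.25893e+08)² / (4π²))^(1/3) m
a ≈ 2e+10 m = 20 Gm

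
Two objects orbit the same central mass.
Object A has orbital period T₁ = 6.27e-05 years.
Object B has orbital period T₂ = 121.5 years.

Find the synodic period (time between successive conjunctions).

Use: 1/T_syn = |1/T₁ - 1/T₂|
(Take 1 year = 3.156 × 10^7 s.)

Convert to SI: T₁ = 6.27e-05 years = 1978.81 s; T₂ = 121.5 years = 3.83454e+09 s.
T_syn = |T₁ · T₂ / (T₁ − T₂)|.
T_syn = |1978.81 · 3.83454e+09 / (1978.81 − 3.83454e+09)| s ≈ 1979 s = 6.27e-05 years.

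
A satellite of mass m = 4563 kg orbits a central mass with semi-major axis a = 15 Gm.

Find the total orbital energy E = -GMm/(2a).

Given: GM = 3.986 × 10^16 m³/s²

Convert to SI: a = 15 Gm = 1.5e+10 m.
E = −GMm / (2a).
E = −3.986e+16 · 4563 / (2 · 1.5e+10) J ≈ -6.063e+09 J = -6.063 GJ.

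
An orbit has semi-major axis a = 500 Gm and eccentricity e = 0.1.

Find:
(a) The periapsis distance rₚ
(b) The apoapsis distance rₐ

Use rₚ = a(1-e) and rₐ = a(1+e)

Convert to SI: a = 500 Gm = 5e+11 m.
(a) rₚ = a(1 − e) = 5e+11 · (1 − 0.1) = 5e+11 · 0.9 ≈ 4.5e+11 m = 450 Gm.
(b) rₐ = a(1 + e) = 5e+11 · (1 + 0.1) = 5e+11 · 1.1 ≈ 5.5e+11 m = 550 Gm.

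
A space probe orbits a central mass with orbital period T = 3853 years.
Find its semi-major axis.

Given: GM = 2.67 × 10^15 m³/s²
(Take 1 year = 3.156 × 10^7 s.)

Convert to SI: T = 3853 years = 1.21601e+11 s.
Invert Kepler's third law: a = (GM · T² / (4π²))^(1/3).
Substituting T = 1.21601e+11 s and GM = 2.67e+15 m³/s²:
a = (2.67e+15 · (1.21601e+11)² / (4π²))^(1/3) m
a ≈ 1e+12 m = 1 Tm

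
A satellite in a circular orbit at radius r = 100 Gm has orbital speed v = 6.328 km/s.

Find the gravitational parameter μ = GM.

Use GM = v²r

Convert to SI: r = 100 Gm = 1e+11 m; v = 6.328 km/s = 6328 m/s.
For a circular orbit v² = GM/r, so GM = v² · r.
GM = (6328)² · 1e+11 m³/s² ≈ 4.004e+18 m³/s² = 4.004 × 10^18 m³/s².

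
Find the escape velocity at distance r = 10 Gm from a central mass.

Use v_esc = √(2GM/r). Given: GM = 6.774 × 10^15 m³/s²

Convert to SI: r = 10 Gm = 1e+10 m.
Escape velocity comes from setting total energy to zero: ½v² − GM/r = 0 ⇒ v_esc = √(2GM / r).
v_esc = √(2 · 6.774e+15 / 1e+10) m/s ≈ 1164 m/s = 1.164 km/s.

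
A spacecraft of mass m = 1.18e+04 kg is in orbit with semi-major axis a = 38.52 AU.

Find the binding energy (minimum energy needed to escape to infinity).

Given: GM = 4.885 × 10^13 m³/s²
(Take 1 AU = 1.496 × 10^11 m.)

Convert to SI: a = 38.52 AU = 5.76259e+12 m.
Total orbital energy is E = −GMm/(2a); binding energy is E_bind = −E = GMm/(2a).
E_bind = 4.885e+13 · 1.18e+04 / (2 · 5.76259e+12) J ≈ 5.001e+04 J = 50.01 kJ.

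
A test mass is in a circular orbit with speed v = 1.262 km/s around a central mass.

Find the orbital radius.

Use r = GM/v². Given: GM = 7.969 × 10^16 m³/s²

Convert to SI: v = 1.262 km/s = 1262 m/s.
For a circular orbit, v² = GM / r, so r = GM / v².
r = 7.969e+16 / (1262)² m ≈ 5.004e+10 m = 50.04 Gm.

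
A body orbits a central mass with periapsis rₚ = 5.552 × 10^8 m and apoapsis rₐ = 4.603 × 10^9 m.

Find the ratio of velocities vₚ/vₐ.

Conservation of angular momentum gives rₚvₚ = rₐvₐ, so vₚ/vₐ = rₐ/rₚ.
vₚ/vₐ = 4.603e+09 / 5.552e+08 ≈ 8.291.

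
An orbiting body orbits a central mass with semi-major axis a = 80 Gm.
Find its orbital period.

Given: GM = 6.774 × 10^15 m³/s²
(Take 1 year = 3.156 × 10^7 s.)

Convert to SI: a = 80 Gm = 8e+10 m.
Kepler's third law: T = 2π √(a³ / GM).
Substituting a = 8e+10 m and GM = 6.774e+15 m³/s²:
T = 2π √((8e+10)³ / 6.774e+15) s
T ≈ 1.727e+09 s = 54.73 years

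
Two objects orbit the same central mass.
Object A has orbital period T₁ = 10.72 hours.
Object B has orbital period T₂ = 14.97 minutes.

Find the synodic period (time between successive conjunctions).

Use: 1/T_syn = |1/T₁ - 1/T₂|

Convert to SI: T₁ = 10.72 hours = 38592 s; T₂ = 14.97 minutes = 898.2 s.
T_syn = |T₁ · T₂ / (T₁ − T₂)|.
T_syn = |38592 · 898.2 / (38592 − 898.2)| s ≈ 919.6 s = 15.33 minutes.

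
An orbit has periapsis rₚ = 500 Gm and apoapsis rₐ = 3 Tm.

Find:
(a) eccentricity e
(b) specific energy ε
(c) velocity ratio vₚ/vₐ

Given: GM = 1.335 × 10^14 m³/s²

Convert to SI: rₚ = 500 Gm = 5e+11 m; rₐ = 3 Tm = 3e+12 m.
(a) e = (rₐ − rₚ)/(rₐ + rₚ) = (3e+12 − 5e+11)/(3e+12 + 5e+11) ≈ 0.7143
(b) With a = (rₚ + rₐ)/2 = 1.75e+12 m, ε = −GM/(2a) = −1.335e+14/(2 · 1.75e+12) J/kg ≈ -38.14 J/kg
(c) Conservation of angular momentum (rₚvₚ = rₐvₐ) gives vₚ/vₐ = rₐ/rₚ = 3e+12/5e+11 ≈ 6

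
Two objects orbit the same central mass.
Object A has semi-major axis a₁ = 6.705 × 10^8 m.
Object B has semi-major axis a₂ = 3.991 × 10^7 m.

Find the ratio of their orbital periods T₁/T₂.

From Kepler's third law, (T₁/T₂)² = (a₁/a₂)³, so T₁/T₂ = (a₁/a₂)^(3/2).
a₁/a₂ = 6.705e+08 / 3.991e+07 = 16.8003.
T₁/T₂ = (16.8003)^(3/2) ≈ 68.86.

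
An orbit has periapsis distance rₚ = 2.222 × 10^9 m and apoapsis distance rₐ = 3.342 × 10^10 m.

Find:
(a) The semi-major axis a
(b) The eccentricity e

(a) a = (rₚ + rₐ) / 2 = (2.222e+09 + 3.342e+10) / 2 ≈ 1.782e+10 m = 1.782 × 10^10 m.
(b) e = (rₐ − rₚ) / (rₐ + rₚ) = (3.342e+10 − 2.222e+09) / (3.342e+10 + 2.222e+09) ≈ 0.8753.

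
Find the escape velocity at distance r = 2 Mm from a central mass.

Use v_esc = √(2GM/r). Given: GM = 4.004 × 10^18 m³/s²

Convert to SI: r = 2 Mm = 2e+06 m.
Escape velocity comes from setting total energy to zero: ½v² − GM/r = 0 ⇒ v_esc = √(2GM / r).
v_esc = √(2 · 4.004e+18 / 2e+06) m/s ≈ 2.001e+06 m/s = 2001 km/s.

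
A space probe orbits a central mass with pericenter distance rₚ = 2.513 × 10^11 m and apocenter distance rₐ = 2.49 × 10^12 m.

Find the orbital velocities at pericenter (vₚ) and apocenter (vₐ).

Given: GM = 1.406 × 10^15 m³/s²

Use the vis-viva equation v² = GM(2/r − 1/a) with a = (rₚ + rₐ)/2 = (2.513e+11 + 2.49e+12)/2 = 1.37065e+12 m.
vₚ = √(GM · (2/rₚ − 1/a)) = √(1.406e+15 · (2/2.513e+11 − 1/1.37065e+12)) m/s ≈ 100.8 m/s = 100.8 m/s.
vₐ = √(GM · (2/rₐ − 1/a)) = √(1.406e+15 · (2/2.49e+12 − 1/1.37065e+12)) m/s ≈ 10.17 m/s = 10.17 m/s.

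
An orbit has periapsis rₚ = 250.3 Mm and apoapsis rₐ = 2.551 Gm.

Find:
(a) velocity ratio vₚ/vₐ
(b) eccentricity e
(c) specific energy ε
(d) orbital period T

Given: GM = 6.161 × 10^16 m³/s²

Convert to SI: rₚ = 250.3 Mm = 2.503e+08 m; rₐ = 2.551 Gm = 2.551e+09 m.
(a) Conservation of angular momentum (rₚvₚ = rₐvₐ) gives vₚ/vₐ = rₐ/rₚ = 2.551e+09/2.503e+08 ≈ 10.19
(b) e = (rₐ − rₚ)/(rₐ + rₚ) = (2.551e+09 − 2.503e+08)/(2.551e+09 + 2.503e+08) ≈ 0.8213
(c) With a = (rₚ + rₐ)/2 = 1.40065e+09 m, ε = −GM/(2a) = −6.161e+16/(2 · 1.40065e+09) J/kg ≈ -2.199e+07 J/kg
(d) With a = (rₚ + rₐ)/2 = 1.40065e+09 m, T = 2π √(a³/GM) = 2π √((1.40065e+09)³/6.161e+16) s ≈ 1.327e+06 s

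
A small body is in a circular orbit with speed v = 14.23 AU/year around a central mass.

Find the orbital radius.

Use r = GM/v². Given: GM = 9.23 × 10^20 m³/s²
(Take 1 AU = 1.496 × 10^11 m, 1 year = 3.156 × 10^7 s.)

Convert to SI: v = 14.23 AU/year = 67452.7 m/s.
For a circular orbit, v² = GM / r, so r = GM / v².
r = 9.23e+20 / (67452.7)² m ≈ 2.029e+11 m = 1.356 AU.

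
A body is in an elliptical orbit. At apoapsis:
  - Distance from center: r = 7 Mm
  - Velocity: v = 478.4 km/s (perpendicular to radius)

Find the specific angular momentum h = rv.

Convert to SI: r = 7 Mm = 7e+06 m; v = 478.4 km/s = 478400 m/s.
With v perpendicular to r, h = r · v.
h = 7e+06 · 478400 m²/s ≈ 3.349e+12 m²/s.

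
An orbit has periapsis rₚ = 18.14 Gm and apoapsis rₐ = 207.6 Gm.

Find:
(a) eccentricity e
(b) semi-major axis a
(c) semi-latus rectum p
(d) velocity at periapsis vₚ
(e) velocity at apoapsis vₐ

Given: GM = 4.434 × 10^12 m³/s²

Convert to SI: rₚ = 18.14 Gm = 1.814e+10 m; rₐ = 207.6 Gm = 2.076e+11 m.
(a) e = (rₐ − rₚ)/(rₐ + rₚ) = (2.076e+11 − 1.814e+10)/(2.076e+11 + 1.814e+10) ≈ 0.8393
(b) a = (rₚ + rₐ)/2 = (1.814e+10 + 2.076e+11)/2 ≈ 1.129e+11 m
(c) From a = (rₚ + rₐ)/2 = 1.1287e+11 m and e = (rₐ − rₚ)/(rₐ + rₚ) = 0.839284, p = a(1 − e²) = 1.1287e+11 · (1 − (0.839284)²) ≈ 3.336e+10 m
(d) With a = (rₚ + rₐ)/2 = 1.1287e+11 m, vₚ = √(GM (2/rₚ − 1/a)) = √(4.434e+12 · (2/1.814e+10 − 1/1.1287e+11)) m/s ≈ 21.2 m/s
(e) With a = (rₚ + rₐ)/2 = 1.1287e+11 m, vₐ = √(GM (2/rₐ − 1/a)) = √(4.434e+12 · (2/2.076e+11 − 1/1.1287e+11)) m/s ≈ 1.853 m/s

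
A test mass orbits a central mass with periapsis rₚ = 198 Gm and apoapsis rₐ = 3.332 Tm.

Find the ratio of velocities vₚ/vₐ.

Convert to SI: rₚ = 198 Gm = 1.98e+11 m; rₐ = 3.332 Tm = 3.332e+12 m.
Conservation of angular momentum gives rₚvₚ = rₐvₐ, so vₚ/vₐ = rₐ/rₚ.
vₚ/vₐ = 3.332e+12 / 1.98e+11 ≈ 16.83.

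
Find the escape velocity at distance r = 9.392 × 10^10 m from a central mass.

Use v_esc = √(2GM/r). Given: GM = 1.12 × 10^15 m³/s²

Escape velocity comes from setting total energy to zero: ½v² − GM/r = 0 ⇒ v_esc = √(2GM / r).
v_esc = √(2 · 1.12e+15 / 9.392e+10) m/s ≈ 154.4 m/s = 154.4 m/s.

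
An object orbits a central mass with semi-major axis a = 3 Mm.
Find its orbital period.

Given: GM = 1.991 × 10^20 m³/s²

Convert to SI: a = 3 Mm = 3e+06 m.
Kepler's third law: T = 2π √(a³ / GM).
Substituting a = 3e+06 m and GM = 1.991e+20 m³/s²:
T = 2π √((3e+06)³ / 1.991e+20) s
T ≈ 2.314 s = 2.314 seconds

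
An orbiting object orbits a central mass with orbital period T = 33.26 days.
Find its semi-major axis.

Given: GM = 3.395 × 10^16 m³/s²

Convert to SI: T = 33.26 days = 2.87366e+06 s.
Invert Kepler's third law: a = (GM · T² / (4π²))^(1/3).
Substituting T = 2.87366e+06 s and GM = 3.395e+16 m³/s²:
a = (3.395e+16 · (2.87366e+06)² / (4π²))^(1/3) m
a ≈ 1.922e+09 m = 1.922 × 10^9 m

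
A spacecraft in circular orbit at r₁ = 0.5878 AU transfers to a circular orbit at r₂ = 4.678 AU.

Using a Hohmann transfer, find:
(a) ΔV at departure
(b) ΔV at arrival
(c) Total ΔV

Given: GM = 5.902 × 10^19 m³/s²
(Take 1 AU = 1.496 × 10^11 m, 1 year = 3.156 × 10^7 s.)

Convert to SI: r₁ = 0.5878 AU = 8.79349e+10 m; r₂ = 4.678 AU = 6.99829e+11 m.
Transfer semi-major axis: a_t = (r₁ + r₂)/2 = (8.79349e+10 + 6.99829e+11)/2 = 3.93882e+11 m.
Circular speeds: v₁ = √(GM/r₁) = 25907.1 m/s, v₂ = √(GM/r₂) = 9183.4 m/s.
Transfer speeds (vis-viva v² = GM(2/r − 1/a_t)): v₁ᵗ = 34532.8 m/s, v₂ᵗ = 4339.12 m/s.
(a) ΔV₁ = |v₁ᵗ − v₁| ≈ 8626 m/s = 1.82 AU/year.
(b) ΔV₂ = |v₂ − v₂ᵗ| ≈ 4844 m/s = 1.022 AU/year.
(c) ΔV_total = ΔV₁ + ΔV₂ ≈ 1.347e+04 m/s = 2.842 AU/year.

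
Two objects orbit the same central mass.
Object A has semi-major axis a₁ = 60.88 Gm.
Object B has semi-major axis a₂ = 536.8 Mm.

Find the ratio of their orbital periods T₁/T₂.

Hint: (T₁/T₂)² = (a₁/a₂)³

Convert to SI: a₁ = 60.88 Gm = 6.088e+10 m; a₂ = 536.8 Mm = 5.368e+08 m.
From Kepler's third law, (T₁/T₂)² = (a₁/a₂)³, so T₁/T₂ = (a₁/a₂)^(3/2).
a₁/a₂ = 6.088e+10 / 5.368e+08 = 113.413.
T₁/T₂ = (113.413)^(3/2) ≈ 1208.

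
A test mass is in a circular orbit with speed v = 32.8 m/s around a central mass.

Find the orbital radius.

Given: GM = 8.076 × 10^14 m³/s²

For a circular orbit, v² = GM / r, so r = GM / v².
r = 8.076e+14 / (32.8)² m ≈ 7.507e+11 m = 750.7 Gm.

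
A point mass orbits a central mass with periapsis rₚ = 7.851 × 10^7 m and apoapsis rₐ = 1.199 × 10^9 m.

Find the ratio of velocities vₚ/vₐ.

Conservation of angular momentum gives rₚvₚ = rₐvₐ, so vₚ/vₐ = rₐ/rₚ.
vₚ/vₐ = 1.199e+09 / 7.851e+07 ≈ 15.27.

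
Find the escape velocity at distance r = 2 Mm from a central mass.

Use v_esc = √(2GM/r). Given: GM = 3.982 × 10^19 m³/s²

Convert to SI: r = 2 Mm = 2e+06 m.
Escape velocity comes from setting total energy to zero: ½v² − GM/r = 0 ⇒ v_esc = √(2GM / r).
v_esc = √(2 · 3.982e+19 / 2e+06) m/s ≈ 6.31e+06 m/s = 6310 km/s.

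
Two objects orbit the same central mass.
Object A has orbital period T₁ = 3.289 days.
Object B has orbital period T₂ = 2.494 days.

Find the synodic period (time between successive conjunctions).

Convert to SI: T₁ = 3.289 days = 284170 s; T₂ = 2.494 days = 215482 s.
T_syn = |T₁ · T₂ / (T₁ − T₂)|.
T_syn = |284170 · 215482 / (284170 − 215482)| s ≈ 8.915e+05 s = 10.32 days.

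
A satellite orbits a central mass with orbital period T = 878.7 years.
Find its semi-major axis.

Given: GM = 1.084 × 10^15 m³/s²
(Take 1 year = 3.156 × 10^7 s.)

Convert to SI: T = 878.7 years = 2.77318e+10 s.
Invert Kepler's third law: a = (GM · T² / (4π²))^(1/3).
Substituting T = 2.77318e+10 s and GM = 1.084e+15 m³/s²:
a = (1.084e+15 · (2.77318e+10)² / (4π²))^(1/3) m
a ≈ 2.764e+11 m = 276.4 Gm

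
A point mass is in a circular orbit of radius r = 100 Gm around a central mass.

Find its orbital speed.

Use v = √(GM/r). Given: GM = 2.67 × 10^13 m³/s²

Convert to SI: r = 100 Gm = 1e+11 m.
For a circular orbit, gravity supplies the centripetal force, so v = √(GM / r).
v = √(2.67e+13 / 1e+11) m/s ≈ 16.34 m/s = 16.34 m/s.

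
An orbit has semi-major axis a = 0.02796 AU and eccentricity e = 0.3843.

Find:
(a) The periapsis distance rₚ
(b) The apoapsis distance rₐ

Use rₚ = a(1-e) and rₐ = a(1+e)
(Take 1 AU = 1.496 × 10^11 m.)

Convert to SI: a = 0.02796 AU = 4.18282e+09 m.
(a) rₚ = a(1 − e) = 4.18282e+09 · (1 − 0.3843) = 4.18282e+09 · 0.6157 ≈ 2.575e+09 m = 0.01721 AU.
(b) rₐ = a(1 + e) = 4.18282e+09 · (1 + 0.3843) = 4.18282e+09 · 1.3843 ≈ 5.79e+09 m = 0.03871 AU.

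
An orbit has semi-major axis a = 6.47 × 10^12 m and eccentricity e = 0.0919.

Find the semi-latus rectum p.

p = a (1 − e²).
p = 6.47e+12 · (1 − (0.0919)²) = 6.47e+12 · 0.991554 ≈ 6.415e+12 m = 6.415 × 10^12 m.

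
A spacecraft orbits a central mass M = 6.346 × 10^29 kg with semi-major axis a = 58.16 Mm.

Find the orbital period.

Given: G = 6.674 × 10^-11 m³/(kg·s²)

Convert to SI: a = 58.16 Mm = 5.816e+07 m.
GM = G · M = 6.674e-11 · 6.346e+29 = 4.23532e+19 m³/s².
Kepler's third law: T = 2π √(a³ / GM).
Substituting a = 5.816e+07 m and GM = 4.23532e+19 m³/s²:
T = 2π √((5.816e+07)³ / 4.23532e+19) s
T ≈ 428.2 s = 7.137 minutes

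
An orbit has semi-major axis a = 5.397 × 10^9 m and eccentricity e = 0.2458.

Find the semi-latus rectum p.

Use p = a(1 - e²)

p = a (1 − e²).
p = 5.397e+09 · (1 − (0.2458)²) = 5.397e+09 · 0.939582 ≈ 5.071e+09 m = 5.071 × 10^9 m.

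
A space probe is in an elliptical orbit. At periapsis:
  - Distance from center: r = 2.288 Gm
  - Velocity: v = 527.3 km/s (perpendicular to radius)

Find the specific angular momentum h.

Convert to SI: r = 2.288 Gm = 2.288e+09 m; v = 527.3 km/s = 527300 m/s.
With v perpendicular to r, h = r · v.
h = 2.288e+09 · 527300 m²/s ≈ 1.206e+15 m²/s.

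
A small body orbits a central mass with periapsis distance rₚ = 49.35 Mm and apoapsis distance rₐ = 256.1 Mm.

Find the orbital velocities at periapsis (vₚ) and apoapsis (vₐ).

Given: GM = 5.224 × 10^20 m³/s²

Convert to SI: rₚ = 49.35 Mm = 4.935e+07 m; rₐ = 256.1 Mm = 2.561e+08 m.
Use the vis-viva equation v² = GM(2/r − 1/a) with a = (rₚ + rₐ)/2 = (4.935e+07 + 2.561e+08)/2 = 1.52725e+08 m.
vₚ = √(GM · (2/rₚ − 1/a)) = √(5.224e+20 · (2/4.935e+07 − 1/1.52725e+08)) m/s ≈ 4.213e+06 m/s = 4213 km/s.
vₐ = √(GM · (2/rₐ − 1/a)) = √(5.224e+20 · (2/2.561e+08 − 1/1.52725e+08)) m/s ≈ 8.119e+05 m/s = 811.9 km/s.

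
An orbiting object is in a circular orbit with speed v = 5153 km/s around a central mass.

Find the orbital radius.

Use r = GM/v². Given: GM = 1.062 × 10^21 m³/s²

Convert to SI: v = 5153 km/s = 5.153e+06 m/s.
For a circular orbit, v² = GM / r, so r = GM / v².
r = 1.062e+21 / (5.153e+06)² m ≈ 3.999e+07 m = 39.99 Mm.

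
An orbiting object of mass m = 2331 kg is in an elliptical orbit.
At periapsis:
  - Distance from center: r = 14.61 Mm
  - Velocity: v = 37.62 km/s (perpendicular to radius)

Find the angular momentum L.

Convert to SI: r = 14.61 Mm = 1.461e+07 m; v = 37.62 km/s = 37620 m/s.
Since v is perpendicular to r, L = m · v · r.
L = 2331 · 37620 · 1.461e+07 kg·m²/s ≈ 1.281e+15 kg·m²/s.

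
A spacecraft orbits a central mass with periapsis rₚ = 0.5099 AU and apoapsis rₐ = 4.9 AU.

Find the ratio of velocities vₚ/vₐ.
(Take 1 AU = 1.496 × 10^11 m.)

Convert to SI: rₚ = 0.5099 AU = 7.6281e+10 m; rₐ = 4.9 AU = 7.3304e+11 m.
Conservation of angular momentum gives rₚvₚ = rₐvₐ, so vₚ/vₐ = rₐ/rₚ.
vₚ/vₐ = 7.3304e+11 / 7.6281e+10 ≈ 9.61.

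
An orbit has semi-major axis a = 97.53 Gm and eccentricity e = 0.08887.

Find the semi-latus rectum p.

Convert to SI: a = 97.53 Gm = 9.753e+10 m.
p = a (1 − e²).
p = 9.753e+10 · (1 − (0.08887)²) = 9.753e+10 · 0.992102 ≈ 9.676e+10 m = 96.76 Gm.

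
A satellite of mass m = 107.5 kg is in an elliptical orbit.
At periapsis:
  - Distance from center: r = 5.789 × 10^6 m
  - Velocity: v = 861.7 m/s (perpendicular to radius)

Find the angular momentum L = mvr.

Since v is perpendicular to r, L = m · v · r.
L = 107.5 · 861.7 · 5.789e+06 kg·m²/s ≈ 5.363e+11 kg·m²/s.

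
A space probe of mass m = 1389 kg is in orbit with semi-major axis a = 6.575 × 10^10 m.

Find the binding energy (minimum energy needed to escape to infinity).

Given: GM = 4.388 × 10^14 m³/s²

Total orbital energy is E = −GMm/(2a); binding energy is E_bind = −E = GMm/(2a).
E_bind = 4.388e+14 · 1389 / (2 · 6.575e+10) J ≈ 4.635e+06 J = 4.635 MJ.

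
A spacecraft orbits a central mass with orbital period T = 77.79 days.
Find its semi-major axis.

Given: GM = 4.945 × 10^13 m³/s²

Convert to SI: T = 77.79 days = 6.72106e+06 s.
Invert Kepler's third law: a = (GM · T² / (4π²))^(1/3).
Substituting T = 6.72106e+06 s and GM = 4.945e+13 m³/s²:
a = (4.945e+13 · (6.72106e+06)² / (4π²))^(1/3) m
a ≈ 3.839e+08 m = 383.9 Mm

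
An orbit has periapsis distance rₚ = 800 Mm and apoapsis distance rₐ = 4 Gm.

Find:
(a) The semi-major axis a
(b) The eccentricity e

Convert to SI: rₚ = 800 Mm = 8e+08 m; rₐ = 4 Gm = 4e+09 m.
(a) a = (rₚ + rₐ) / 2 = (8e+08 + 4e+09) / 2 ≈ 2.4e+09 m = 2.4 Gm.
(b) e = (rₐ − rₚ) / (rₐ + rₚ) = (4e+09 − 8e+08) / (4e+09 + 8e+08) ≈ 0.6667.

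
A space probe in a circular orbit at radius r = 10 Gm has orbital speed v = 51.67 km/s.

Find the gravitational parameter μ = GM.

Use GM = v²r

Convert to SI: r = 10 Gm = 1e+10 m; v = 51.67 km/s = 51670 m/s.
For a circular orbit v² = GM/r, so GM = v² · r.
GM = (51670)² · 1e+10 m³/s² ≈ 2.67e+19 m³/s² = 2.67 × 10^19 m³/s².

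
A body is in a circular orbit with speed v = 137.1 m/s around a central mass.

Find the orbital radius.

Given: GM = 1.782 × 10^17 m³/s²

For a circular orbit, v² = GM / r, so r = GM / v².
r = 1.782e+17 / (137.1)² m ≈ 9.481e+12 m = 9.481 × 10^12 m.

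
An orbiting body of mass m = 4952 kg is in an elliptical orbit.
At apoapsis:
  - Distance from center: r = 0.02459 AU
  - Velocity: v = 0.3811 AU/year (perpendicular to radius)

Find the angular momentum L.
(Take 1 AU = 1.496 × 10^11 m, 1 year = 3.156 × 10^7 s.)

Convert to SI: r = 0.02459 AU = 3.67866e+09 m; v = 0.3811 AU/year = 1806.48 m/s.
Since v is perpendicular to r, L = m · v · r.
L = 4952 · 1806.48 · 3.67866e+09 kg·m²/s ≈ 3.291e+16 kg·m²/s.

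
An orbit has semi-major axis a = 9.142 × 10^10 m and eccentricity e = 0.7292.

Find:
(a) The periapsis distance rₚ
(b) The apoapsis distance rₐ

(a) rₚ = a(1 − e) = 9.142e+10 · (1 − 0.7292) = 9.142e+10 · 0.2708 ≈ 2.476e+10 m = 2.476 × 10^10 m.
(b) rₐ = a(1 + e) = 9.142e+10 · (1 + 0.7292) = 9.142e+10 · 1.7292 ≈ 1.581e+11 m = 1.581 × 10^11 m.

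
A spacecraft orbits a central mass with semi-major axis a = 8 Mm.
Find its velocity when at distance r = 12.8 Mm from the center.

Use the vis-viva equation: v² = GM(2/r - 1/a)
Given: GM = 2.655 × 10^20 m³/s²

Convert to SI: a = 8 Mm = 8e+06 m; r = 12.8 Mm = 1.28e+07 m.
Vis-viva: v = √(GM · (2/r − 1/a)).
2/r − 1/a = 2/1.28e+07 − 1/8e+06 = 3.125e-08 m⁻¹.
v = √(2.655e+20 · 3.125e-08) m/s ≈ 2.88e+06 m/s = 2880 km/s.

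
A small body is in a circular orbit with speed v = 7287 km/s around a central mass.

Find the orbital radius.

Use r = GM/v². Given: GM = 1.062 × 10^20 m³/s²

Convert to SI: v = 7287 km/s = 7.287e+06 m/s.
For a circular orbit, v² = GM / r, so r = GM / v².
r = 1.062e+20 / (7.287e+06)² m ≈ 2e+06 m = 2 Mm.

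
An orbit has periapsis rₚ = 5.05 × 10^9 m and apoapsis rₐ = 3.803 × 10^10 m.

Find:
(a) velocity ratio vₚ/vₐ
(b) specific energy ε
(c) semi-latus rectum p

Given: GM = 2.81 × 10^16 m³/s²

(a) Conservation of angular momentum (rₚvₚ = rₐvₐ) gives vₚ/vₐ = rₐ/rₚ = 3.803e+10/5.05e+09 ≈ 7.531
(b) With a = (rₚ + rₐ)/2 = 2.154e+10 m, ε = −GM/(2a) = −2.81e+16/(2 · 2.154e+10) J/kg ≈ -6.523e+05 J/kg
(c) From a = (rₚ + rₐ)/2 = 2.154e+10 m and e = (rₐ − rₚ)/(rₐ + rₚ) = 0.765552, p = a(1 − e²) = 2.154e+10 · (1 − (0.765552)²) ≈ 8.916e+09 m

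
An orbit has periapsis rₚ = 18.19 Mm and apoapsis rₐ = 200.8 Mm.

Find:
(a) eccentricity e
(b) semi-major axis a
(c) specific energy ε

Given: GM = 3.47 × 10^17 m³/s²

Convert to SI: rₚ = 18.19 Mm = 1.819e+07 m; rₐ = 200.8 Mm = 2.008e+08 m.
(a) e = (rₐ − rₚ)/(rₐ + rₚ) = (2.008e+08 − 1.819e+07)/(2.008e+08 + 1.819e+07) ≈ 0.8339
(b) a = (rₚ + rₐ)/2 = (1.819e+07 + 2.008e+08)/2 ≈ 1.095e+08 m
(c) With a = (rₚ + rₐ)/2 = 1.09495e+08 m, ε = −GM/(2a) = −3.47e+17/(2 · 1.09495e+08) J/kg ≈ -1.585e+09 J/kg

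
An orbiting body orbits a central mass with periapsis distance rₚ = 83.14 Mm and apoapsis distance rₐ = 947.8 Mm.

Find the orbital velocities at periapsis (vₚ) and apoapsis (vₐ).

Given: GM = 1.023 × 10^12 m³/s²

Convert to SI: rₚ = 83.14 Mm = 8.314e+07 m; rₐ = 947.8 Mm = 9.478e+08 m.
Use the vis-viva equation v² = GM(2/r − 1/a) with a = (rₚ + rₐ)/2 = (8.314e+07 + 9.478e+08)/2 = 5.1547e+08 m.
vₚ = √(GM · (2/rₚ − 1/a)) = √(1.023e+12 · (2/8.314e+07 − 1/5.1547e+08)) m/s ≈ 150.4 m/s = 150.4 m/s.
vₐ = √(GM · (2/rₐ − 1/a)) = √(1.023e+12 · (2/9.478e+08 − 1/5.1547e+08)) m/s ≈ 13.19 m/s = 13.19 m/s.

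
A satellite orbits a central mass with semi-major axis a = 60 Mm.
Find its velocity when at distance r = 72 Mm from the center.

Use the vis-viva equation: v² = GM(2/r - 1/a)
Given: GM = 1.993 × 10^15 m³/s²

Convert to SI: a = 60 Mm = 6e+07 m; r = 72 Mm = 7.2e+07 m.
Vis-viva: v = √(GM · (2/r − 1/a)).
2/r − 1/a = 2/7.2e+07 − 1/6e+07 = 1.11111e-08 m⁻¹.
v = √(1.993e+15 · 1.11111e-08) m/s ≈ 4706 m/s = 4.706 km/s.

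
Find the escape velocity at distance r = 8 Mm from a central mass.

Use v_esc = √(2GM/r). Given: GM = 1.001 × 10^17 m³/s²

Convert to SI: r = 8 Mm = 8e+06 m.
Escape velocity comes from setting total energy to zero: ½v² − GM/r = 0 ⇒ v_esc = √(2GM / r).
v_esc = √(2 · 1.001e+17 / 8e+06) m/s ≈ 1.582e+05 m/s = 158.2 km/s.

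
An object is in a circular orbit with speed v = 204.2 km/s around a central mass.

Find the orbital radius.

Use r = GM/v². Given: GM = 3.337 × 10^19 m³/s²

Convert to SI: v = 204.2 km/s = 204200 m/s.
For a circular orbit, v² = GM / r, so r = GM / v².
r = 3.337e+19 / (204200)² m ≈ 8.003e+08 m = 800.3 Mm.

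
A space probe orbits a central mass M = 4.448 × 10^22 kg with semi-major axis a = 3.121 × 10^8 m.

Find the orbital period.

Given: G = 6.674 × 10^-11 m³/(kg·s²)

GM = G · M = 6.674e-11 · 4.448e+22 = 2.9686e+12 m³/s².
Kepler's third law: T = 2π √(a³ / GM).
Substituting a = 3.121e+08 m and GM = 2.9686e+12 m³/s²:
T = 2π √((3.121e+08)³ / 2.9686e+12) s
T ≈ 2.011e+07 s = 232.7 days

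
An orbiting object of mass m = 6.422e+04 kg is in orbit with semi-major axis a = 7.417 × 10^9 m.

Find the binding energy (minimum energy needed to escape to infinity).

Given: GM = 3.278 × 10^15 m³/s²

Total orbital energy is E = −GMm/(2a); binding energy is E_bind = −E = GMm/(2a).
E_bind = 3.278e+15 · 6.422e+04 / (2 · 7.417e+09) J ≈ 1.419e+10 J = 14.19 GJ.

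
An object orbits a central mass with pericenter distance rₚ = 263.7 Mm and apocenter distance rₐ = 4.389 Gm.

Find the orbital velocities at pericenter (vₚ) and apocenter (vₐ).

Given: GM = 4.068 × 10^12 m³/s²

Convert to SI: rₚ = 263.7 Mm = 2.637e+08 m; rₐ = 4.389 Gm = 4.389e+09 m.
Use the vis-viva equation v² = GM(2/r − 1/a) with a = (rₚ + rₐ)/2 = (2.637e+08 + 4.389e+09)/2 = 2.32635e+09 m.
vₚ = √(GM · (2/rₚ − 1/a)) = √(4.068e+12 · (2/2.637e+08 − 1/2.32635e+09)) m/s ≈ 170.6 m/s = 170.6 m/s.
vₐ = √(GM · (2/rₐ − 1/a)) = √(4.068e+12 · (2/4.389e+09 − 1/2.32635e+09)) m/s ≈ 10.25 m/s = 10.25 m/s.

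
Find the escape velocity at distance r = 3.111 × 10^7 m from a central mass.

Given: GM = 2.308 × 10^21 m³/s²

Escape velocity comes from setting total energy to zero: ½v² − GM/r = 0 ⇒ v_esc = √(2GM / r).
v_esc = √(2 · 2.308e+21 / 3.111e+07) m/s ≈ 1.218e+07 m/s = 1.218e+04 km/s.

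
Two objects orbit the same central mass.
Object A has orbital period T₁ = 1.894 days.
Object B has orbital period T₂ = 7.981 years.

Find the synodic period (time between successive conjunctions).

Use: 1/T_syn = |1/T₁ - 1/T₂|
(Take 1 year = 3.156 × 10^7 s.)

Convert to SI: T₁ = 1.894 days = 163642 s; T₂ = 7.981 years = 2.5188e+08 s.
T_syn = |T₁ · T₂ / (T₁ − T₂)|.
T_syn = |163642 · 2.5188e+08 / (163642 − 2.5188e+08)| s ≈ 1.637e+05 s = 1.895 days.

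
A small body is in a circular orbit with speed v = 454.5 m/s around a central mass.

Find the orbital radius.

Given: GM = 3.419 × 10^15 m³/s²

For a circular orbit, v² = GM / r, so r = GM / v².
r = 3.419e+15 / (454.5)² m ≈ 1.655e+10 m = 16.55 Gm.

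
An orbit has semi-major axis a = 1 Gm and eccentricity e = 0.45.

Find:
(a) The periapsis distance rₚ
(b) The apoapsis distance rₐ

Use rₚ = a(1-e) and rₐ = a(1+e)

Convert to SI: a = 1 Gm = 1e+09 m.
(a) rₚ = a(1 − e) = 1e+09 · (1 − 0.45) = 1e+09 · 0.55 ≈ 5.5e+08 m = 550 Mm.
(b) rₐ = a(1 + e) = 1e+09 · (1 + 0.45) = 1e+09 · 1.45 ≈ 1.45e+09 m = 1.45 Gm.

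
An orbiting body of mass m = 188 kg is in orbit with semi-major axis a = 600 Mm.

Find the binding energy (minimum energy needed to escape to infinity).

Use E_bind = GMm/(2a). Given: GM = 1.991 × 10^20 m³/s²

Convert to SI: a = 600 Mm = 6e+08 m.
Total orbital energy is E = −GMm/(2a); binding energy is E_bind = −E = GMm/(2a).
E_bind = 1.991e+20 · 188 / (2 · 6e+08) J ≈ 3.119e+13 J = 31.19 TJ.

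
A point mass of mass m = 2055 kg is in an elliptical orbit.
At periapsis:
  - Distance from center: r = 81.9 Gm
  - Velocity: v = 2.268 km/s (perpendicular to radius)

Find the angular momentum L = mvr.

Convert to SI: r = 81.9 Gm = 8.19e+10 m; v = 2.268 km/s = 2268 m/s.
Since v is perpendicular to r, L = m · v · r.
L = 2055 · 2268 · 8.19e+10 kg·m²/s ≈ 3.817e+17 kg·m²/s.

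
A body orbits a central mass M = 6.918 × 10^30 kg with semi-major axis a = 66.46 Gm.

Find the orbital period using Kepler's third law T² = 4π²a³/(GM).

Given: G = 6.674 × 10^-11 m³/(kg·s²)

Convert to SI: a = 66.46 Gm = 6.646e+10 m.
GM = G · M = 6.674e-11 · 6.918e+30 = 4.61707e+20 m³/s².
Kepler's third law: T = 2π √(a³ / GM).
Substituting a = 6.646e+10 m and GM = 4.61707e+20 m³/s²:
T = 2π √((6.646e+10)³ / 4.61707e+20) s
T ≈ 5.01e+06 s = 57.99 days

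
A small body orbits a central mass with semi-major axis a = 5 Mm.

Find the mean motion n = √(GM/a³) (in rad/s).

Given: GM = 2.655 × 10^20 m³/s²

Convert to SI: a = 5 Mm = 5e+06 m.
n = √(GM / a³).
n = √(2.655e+20 / (5e+06)³) rad/s ≈ 1.457 rad/s.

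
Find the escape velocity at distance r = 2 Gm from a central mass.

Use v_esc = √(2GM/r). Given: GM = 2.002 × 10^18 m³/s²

Convert to SI: r = 2 Gm = 2e+09 m.
Escape velocity comes from setting total energy to zero: ½v² − GM/r = 0 ⇒ v_esc = √(2GM / r).
v_esc = √(2 · 2.002e+18 / 2e+09) m/s ≈ 4.474e+04 m/s = 44.74 km/s.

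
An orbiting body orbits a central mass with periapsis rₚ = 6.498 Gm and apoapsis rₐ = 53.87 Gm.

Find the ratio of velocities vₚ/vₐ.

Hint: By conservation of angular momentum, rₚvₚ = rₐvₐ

Convert to SI: rₚ = 6.498 Gm = 6.498e+09 m; rₐ = 53.87 Gm = 5.387e+10 m.
Conservation of angular momentum gives rₚvₚ = rₐvₐ, so vₚ/vₐ = rₐ/rₚ.
vₚ/vₐ = 5.387e+10 / 6.498e+09 ≈ 8.29.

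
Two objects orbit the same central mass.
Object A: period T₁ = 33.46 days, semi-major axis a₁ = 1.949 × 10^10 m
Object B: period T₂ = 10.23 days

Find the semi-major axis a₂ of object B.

Convert to SI: T₁ = 33.46 days = 2.89094e+06 s; T₂ = 10.23 days = 883872 s.
Kepler's third law: (T₁/T₂)² = (a₁/a₂)³ ⇒ a₂ = a₁ · (T₂/T₁)^(2/3).
T₂/T₁ = 883872 / 2.89094e+06 = 0.305738.
a₂ = 1.949e+10 · (0.305738)^(2/3) m ≈ 8.845e+09 m = 8.845 × 10^9 m.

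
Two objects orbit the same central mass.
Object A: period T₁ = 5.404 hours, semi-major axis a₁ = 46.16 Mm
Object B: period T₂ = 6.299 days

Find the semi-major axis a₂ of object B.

Convert to SI: T₁ = 5.404 hours = 19454.4 s; a₁ = 46.16 Mm = 4.616e+07 m; T₂ = 6.299 days = 544234 s.
Kepler's third law: (T₁/T₂)² = (a₁/a₂)³ ⇒ a₂ = a₁ · (T₂/T₁)^(2/3).
T₂/T₁ = 544234 / 19454.4 = 27.9748.
a₂ = 4.616e+07 · (27.9748)^(2/3) m ≈ 4.254e+08 m = 425.4 Mm.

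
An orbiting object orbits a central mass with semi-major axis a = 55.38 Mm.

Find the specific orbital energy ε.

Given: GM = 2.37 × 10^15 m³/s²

Convert to SI: a = 55.38 Mm = 5.538e+07 m.
ε = −GM / (2a).
ε = −2.37e+15 / (2 · 5.538e+07) J/kg ≈ -2.14e+07 J/kg = -21.4 MJ/kg.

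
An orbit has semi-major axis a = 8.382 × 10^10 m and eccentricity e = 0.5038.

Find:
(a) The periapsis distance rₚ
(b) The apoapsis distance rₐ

(a) rₚ = a(1 − e) = 8.382e+10 · (1 − 0.5038) = 8.382e+10 · 0.4962 ≈ 4.159e+10 m = 4.159 × 10^10 m.
(b) rₐ = a(1 + e) = 8.382e+10 · (1 + 0.5038) = 8.382e+10 · 1.5038 ≈ 1.26e+11 m = 1.26 × 10^11 m.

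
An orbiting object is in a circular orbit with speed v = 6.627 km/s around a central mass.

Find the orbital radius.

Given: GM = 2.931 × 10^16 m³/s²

Convert to SI: v = 6.627 km/s = 6627 m/s.
For a circular orbit, v² = GM / r, so r = GM / v².
r = 2.931e+16 / (6627)² m ≈ 6.674e+08 m = 667.4 Mm.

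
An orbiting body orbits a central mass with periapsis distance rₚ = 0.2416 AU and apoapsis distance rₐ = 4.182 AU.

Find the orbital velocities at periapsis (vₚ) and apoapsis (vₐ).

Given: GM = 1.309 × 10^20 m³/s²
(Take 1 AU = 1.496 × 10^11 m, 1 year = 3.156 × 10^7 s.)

Convert to SI: rₚ = 0.2416 AU = 3.61434e+10 m; rₐ = 4.182 AU = 6.25627e+11 m.
Use the vis-viva equation v² = GM(2/r − 1/a) with a = (rₚ + rₐ)/2 = (3.61434e+10 + 6.25627e+11)/2 = 3.30885e+11 m.
vₚ = √(GM · (2/rₚ − 1/a)) = √(1.309e+20 · (2/3.61434e+10 − 1/3.30885e+11)) m/s ≈ 8.275e+04 m/s = 17.46 AU/year.
vₐ = √(GM · (2/rₐ − 1/a)) = √(1.309e+20 · (2/6.25627e+11 − 1/3.30885e+11)) m/s ≈ 4781 m/s = 1.009 AU/year.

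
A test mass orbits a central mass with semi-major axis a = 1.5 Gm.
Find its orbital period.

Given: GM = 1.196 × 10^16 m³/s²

Convert to SI: a = 1.5 Gm = 1.5e+09 m.
Kepler's third law: T = 2π √(a³ / GM).
Substituting a = 1.5e+09 m and GM = 1.196e+16 m³/s²:
T = 2π √((1.5e+09)³ / 1.196e+16) s
T ≈ 3.338e+06 s = 38.63 days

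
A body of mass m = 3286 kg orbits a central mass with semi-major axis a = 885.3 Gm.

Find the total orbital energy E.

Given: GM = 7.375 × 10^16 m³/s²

Convert to SI: a = 885.3 Gm = 8.853e+11 m.
E = −GMm / (2a).
E = −7.375e+16 · 3286 / (2 · 8.853e+11) J ≈ -1.369e+08 J = -136.9 MJ.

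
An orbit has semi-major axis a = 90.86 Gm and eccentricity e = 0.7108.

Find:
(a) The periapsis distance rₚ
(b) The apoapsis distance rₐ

Convert to SI: a = 90.86 Gm = 9.086e+10 m.
(a) rₚ = a(1 − e) = 9.086e+10 · (1 − 0.7108) = 9.086e+10 · 0.2892 ≈ 2.628e+10 m = 26.28 Gm.
(b) rₐ = a(1 + e) = 9.086e+10 · (1 + 0.7108) = 9.086e+10 · 1.7108 ≈ 1.554e+11 m = 155.4 Gm.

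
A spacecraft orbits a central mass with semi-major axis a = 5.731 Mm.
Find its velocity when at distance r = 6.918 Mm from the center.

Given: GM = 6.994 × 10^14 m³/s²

Convert to SI: a = 5.731 Mm = 5.731e+06 m; r = 6.918 Mm = 6.918e+06 m.
Vis-viva: v = √(GM · (2/r − 1/a)).
2/r − 1/a = 2/6.918e+06 − 1/5.731e+06 = 1.14611e-07 m⁻¹.
v = √(6.994e+14 · 1.14611e-07) m/s ≈ 8953 m/s = 8.953 km/s.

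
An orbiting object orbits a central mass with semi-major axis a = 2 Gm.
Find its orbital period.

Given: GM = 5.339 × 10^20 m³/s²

Convert to SI: a = 2 Gm = 2e+09 m.
Kepler's third law: T = 2π √(a³ / GM).
Substituting a = 2e+09 m and GM = 5.339e+20 m³/s²:
T = 2π √((2e+09)³ / 5.339e+20) s
T ≈ 2.432e+04 s = 6.756 hours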